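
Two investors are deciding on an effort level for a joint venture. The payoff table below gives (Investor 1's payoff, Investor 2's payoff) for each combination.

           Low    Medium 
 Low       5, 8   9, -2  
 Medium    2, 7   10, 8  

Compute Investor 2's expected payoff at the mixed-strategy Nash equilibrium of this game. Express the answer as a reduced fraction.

78/11

Investor 1 mixes with probability p on Low, chosen so Investor 2 is indifferent: 8p + 7(1−p) = (-2)p + 8(1−p) gives p = 1/11.
Investor 2's expected payoff is 8·1/11 + 7·10/11 = 78/11.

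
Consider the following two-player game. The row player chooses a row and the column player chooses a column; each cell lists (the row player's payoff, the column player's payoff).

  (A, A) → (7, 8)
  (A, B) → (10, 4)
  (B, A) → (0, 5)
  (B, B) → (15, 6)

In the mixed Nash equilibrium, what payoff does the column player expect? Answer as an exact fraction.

28/5

The row player mixes with probability p on A, chosen so the column player is indifferent: 8p + 5(1−p) = 4p + 6(1−p) gives p = 1/5.
The column player's expected payoff is 8·1/5 + 5·4/5 = 28/5.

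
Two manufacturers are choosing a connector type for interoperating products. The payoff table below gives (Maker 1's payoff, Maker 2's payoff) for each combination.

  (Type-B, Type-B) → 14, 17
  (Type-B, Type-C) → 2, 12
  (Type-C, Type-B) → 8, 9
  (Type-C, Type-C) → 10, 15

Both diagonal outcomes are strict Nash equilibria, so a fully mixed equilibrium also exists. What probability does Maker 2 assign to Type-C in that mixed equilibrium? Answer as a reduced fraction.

3/7

Maker 2's mix q on Type-B must make Maker 1 indifferent between Type-B and Type-C.
Maker 1's payoff from Type-B: 14q + 2(1−q). From Type-C: 8q + 10(1−q).
Set equal: 6q = 8(1−q) → q = 8/14 = 4/7.
Probability on Type-C is 1 − 4/7 = 3/7.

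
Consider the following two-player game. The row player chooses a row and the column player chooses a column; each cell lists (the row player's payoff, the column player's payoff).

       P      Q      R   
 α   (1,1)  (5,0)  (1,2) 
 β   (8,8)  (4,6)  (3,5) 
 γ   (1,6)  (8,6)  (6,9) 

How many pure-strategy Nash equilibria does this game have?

2

(β, P): the row player gets 8 (best alternative 1); the column player gets 8 (best alternative 6). Neither deviates — NE.
(γ, R): the row player gets 6 (best alternative 3); the column player gets 9 (best alternative 6). Neither deviates — NE.
(β, Q) is not a NE: the row player would switch to γ (8 > 4).
No other cell survives both best-response checks, so there are 2 pure NE.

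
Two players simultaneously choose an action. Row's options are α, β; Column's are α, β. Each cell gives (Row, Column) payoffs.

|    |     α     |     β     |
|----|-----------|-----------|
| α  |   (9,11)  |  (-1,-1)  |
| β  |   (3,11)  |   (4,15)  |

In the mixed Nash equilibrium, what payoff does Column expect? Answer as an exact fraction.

11

Row mixes with probability p on α, chosen so Column is indifferent: 11p + 11(1−p) = (-1)p + 15(1−p) gives p = 1/4.
Column's expected payoff is 11·1/4 + 11·3/4 = 11.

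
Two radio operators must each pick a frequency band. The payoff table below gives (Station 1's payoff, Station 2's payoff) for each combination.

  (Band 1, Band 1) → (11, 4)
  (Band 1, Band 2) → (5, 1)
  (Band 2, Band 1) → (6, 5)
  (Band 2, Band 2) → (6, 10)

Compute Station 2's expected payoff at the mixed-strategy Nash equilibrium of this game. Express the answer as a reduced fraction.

Station 1 mixes with probability p on Band 1, chosen so Station 2 is indifferent: 4p + 5(1−p) = 1p + 10(1−p) gives p = 5/8.
Station 2's expected payoff is 4·5/8 + 5·3/8 = 35/8.

35/8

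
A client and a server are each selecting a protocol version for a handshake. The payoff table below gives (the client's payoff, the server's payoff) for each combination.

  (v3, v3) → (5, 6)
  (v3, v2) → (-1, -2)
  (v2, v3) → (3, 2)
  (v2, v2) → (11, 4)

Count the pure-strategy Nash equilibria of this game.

Both v3: the client gets 5 (best alternative 3); the server gets 6 (best alternative -2). Neither deviates — NE.
Both v2: the client gets 11 (best alternative -1); the server gets 4 (best alternative 2). Neither deviates — NE.
(v2, v3) is not a NE: the client would switch to v3 (5 > 3).
No other cell survives both best-response checks, so there are 2 pure NE.

2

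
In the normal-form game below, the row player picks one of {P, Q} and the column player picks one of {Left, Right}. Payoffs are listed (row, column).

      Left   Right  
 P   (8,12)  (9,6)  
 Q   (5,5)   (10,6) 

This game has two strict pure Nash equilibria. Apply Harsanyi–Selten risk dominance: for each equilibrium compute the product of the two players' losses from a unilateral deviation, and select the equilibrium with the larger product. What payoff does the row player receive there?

At (P, Left): the row player loses 8 − 5 = 3 by deviating; the column player loses 12 − 6 = 6. Product = 3·6 = 18.
At (Q, Right): the row player loses 10 − 9 = 1 by deviating; the column player loses 6 − 5 = 1. Product = 1·1 = 1.
18 > 1, so (P, Left) is risk-dominant. The row player's payoff there is 8.

8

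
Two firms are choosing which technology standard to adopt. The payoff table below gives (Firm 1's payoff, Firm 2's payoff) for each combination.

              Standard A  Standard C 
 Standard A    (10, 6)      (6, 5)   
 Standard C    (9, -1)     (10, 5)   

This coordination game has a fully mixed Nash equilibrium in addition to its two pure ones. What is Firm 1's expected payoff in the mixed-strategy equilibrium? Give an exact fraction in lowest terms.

Firm 2 mixes with probability q on Standard A, chosen so Firm 1 is indifferent: 10q + 6(1−q) = 9q + 10(1−q) gives q = 4/5.
Firm 1's expected payoff (from either row, since indifferent) is 10·4/5 + 6·1/5 = 46/5.

46/5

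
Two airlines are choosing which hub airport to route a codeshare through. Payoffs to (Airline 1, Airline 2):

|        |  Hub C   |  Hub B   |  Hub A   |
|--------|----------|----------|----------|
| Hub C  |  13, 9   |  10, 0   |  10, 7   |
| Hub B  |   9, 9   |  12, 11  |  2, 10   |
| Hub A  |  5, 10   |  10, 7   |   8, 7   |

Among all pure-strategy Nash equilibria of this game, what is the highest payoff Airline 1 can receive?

Both Hub C is a pure NE (Airline 1: 13 ≥ 9; Airline 2: 9 ≥ 7). Airline 1 gets 13.
Both Hub B is a pure NE (Airline 1: 12 ≥ 10; Airline 2: 11 ≥ 10). Airline 1 gets 12.
Every other cell has a profitable deviation for at least one player. Highest of {13, 12} is 13.

13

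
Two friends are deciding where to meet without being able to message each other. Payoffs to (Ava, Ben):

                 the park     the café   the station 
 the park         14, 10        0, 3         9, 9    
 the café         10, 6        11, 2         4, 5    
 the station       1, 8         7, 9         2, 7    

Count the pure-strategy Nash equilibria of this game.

1

Both the park: Ava gets 14 (best alternative 10); Ben gets 10 (best alternative 9). Neither deviates — NE.
Both the station is not a NE: Ava would switch to the park (9 > 2).
No other cell survives both best-response checks, so there is 1 pure NE.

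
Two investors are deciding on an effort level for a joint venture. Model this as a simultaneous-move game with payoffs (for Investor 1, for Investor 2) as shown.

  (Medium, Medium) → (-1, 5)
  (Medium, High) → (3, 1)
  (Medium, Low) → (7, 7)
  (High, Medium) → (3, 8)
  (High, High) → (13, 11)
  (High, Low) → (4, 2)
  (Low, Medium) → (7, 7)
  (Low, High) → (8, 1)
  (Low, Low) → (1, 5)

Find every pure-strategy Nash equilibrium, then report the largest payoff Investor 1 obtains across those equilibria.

13

(Medium, Low) is a pure NE (Investor 1: 7 ≥ 4; Investor 2: 7 ≥ 5). Investor 1 gets 7.
Both High is a pure NE (Investor 1: 13 ≥ 8; Investor 2: 11 ≥ 8). Investor 1 gets 13.
(Low, Medium) is a pure NE (Investor 1: 7 ≥ 3; Investor 2: 7 ≥ 5). Investor 1 gets 7.
Every other cell has a profitable deviation for at least one player. Highest of {7, 13, 7} is 13.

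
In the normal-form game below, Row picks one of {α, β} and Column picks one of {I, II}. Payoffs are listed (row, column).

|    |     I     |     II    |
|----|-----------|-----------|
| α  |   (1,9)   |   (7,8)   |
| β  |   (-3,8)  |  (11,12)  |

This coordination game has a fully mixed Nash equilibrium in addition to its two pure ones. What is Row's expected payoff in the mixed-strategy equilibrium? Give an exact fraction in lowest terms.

4

Column mixes with probability q on I, chosen so Row is indifferent: 1q + 7(1−q) = (-3)q + 11(1−q) gives q = 1/2.
Row's expected payoff (from either row, since indifferent) is 1·1/2 + 7·1/2 = 4.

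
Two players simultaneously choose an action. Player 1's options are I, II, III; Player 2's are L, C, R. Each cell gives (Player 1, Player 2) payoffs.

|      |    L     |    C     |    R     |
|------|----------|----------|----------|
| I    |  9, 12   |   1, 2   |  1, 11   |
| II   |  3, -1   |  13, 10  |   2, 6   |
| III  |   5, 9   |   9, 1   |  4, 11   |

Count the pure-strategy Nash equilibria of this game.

3

(I, L): Player 1 gets 9 (best alternative 5); Player 2 gets 12 (best alternative 11). Neither deviates — NE.
(II, C): Player 1 gets 13 (best alternative 9); Player 2 gets 10 (best alternative 6). Neither deviates — NE.
(III, R): Player 1 gets 4 (best alternative 2); Player 2 gets 11 (best alternative 9). Neither deviates — NE.
(I, R) is not a NE: Player 1 would switch to III (4 > 1).
No other cell survives both best-response checks, so there are 3 pure NE.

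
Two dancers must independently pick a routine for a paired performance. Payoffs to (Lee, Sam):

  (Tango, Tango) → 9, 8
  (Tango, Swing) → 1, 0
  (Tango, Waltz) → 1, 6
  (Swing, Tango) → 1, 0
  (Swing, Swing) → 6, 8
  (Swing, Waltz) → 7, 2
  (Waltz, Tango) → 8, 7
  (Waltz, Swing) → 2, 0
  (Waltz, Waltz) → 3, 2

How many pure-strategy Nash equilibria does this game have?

2

Both Tango: Lee gets 9 (best alternative 8); Sam gets 8 (best alternative 6). Neither deviates — NE.
Both Swing: Lee gets 6 (best alternative 2); Sam gets 8 (best alternative 2). Neither deviates — NE.
Both Waltz is not a NE: Lee would switch to Swing (7 > 3).
No other cell survives both best-response checks, so there are 2 pure NE.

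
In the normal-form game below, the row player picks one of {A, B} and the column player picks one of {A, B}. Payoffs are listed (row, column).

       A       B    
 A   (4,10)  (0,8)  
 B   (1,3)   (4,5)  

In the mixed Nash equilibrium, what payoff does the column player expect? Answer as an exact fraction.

13/2

The row player mixes with probability p on A, chosen so the column player is indifferent: 10p + 3(1−p) = 8p + 5(1−p) gives p = 1/2.
The column player's expected payoff is 10·1/2 + 3·1/2 = 13/2.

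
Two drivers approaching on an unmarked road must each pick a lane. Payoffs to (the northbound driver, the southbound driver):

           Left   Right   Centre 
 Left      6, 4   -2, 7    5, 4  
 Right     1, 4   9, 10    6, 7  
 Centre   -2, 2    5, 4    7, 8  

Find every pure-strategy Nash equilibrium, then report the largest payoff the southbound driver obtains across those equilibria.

10

Both Right is a pure NE (the northbound driver: 9 ≥ 5; the southbound driver: 10 ≥ 7). The southbound driver gets 10.
Both Centre is a pure NE (the northbound driver: 7 ≥ 6; the southbound driver: 8 ≥ 4). The southbound driver gets 8.
Every other cell has a profitable deviation for at least one player. Highest of {10, 8} is 10.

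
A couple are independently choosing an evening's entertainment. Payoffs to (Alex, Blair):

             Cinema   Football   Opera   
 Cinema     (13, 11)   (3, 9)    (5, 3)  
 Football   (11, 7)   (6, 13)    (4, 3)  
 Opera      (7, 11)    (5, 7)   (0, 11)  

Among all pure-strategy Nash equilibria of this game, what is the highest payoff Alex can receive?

13

Both Cinema is a pure NE (Alex: 13 ≥ 11; Blair: 11 ≥ 9). Alex gets 13.
Both Football is a pure NE (Alex: 6 ≥ 5; Blair: 13 ≥ 7). Alex gets 6.
Every other cell has a profitable deviation for at least one player. Highest of {13, 6} is 13.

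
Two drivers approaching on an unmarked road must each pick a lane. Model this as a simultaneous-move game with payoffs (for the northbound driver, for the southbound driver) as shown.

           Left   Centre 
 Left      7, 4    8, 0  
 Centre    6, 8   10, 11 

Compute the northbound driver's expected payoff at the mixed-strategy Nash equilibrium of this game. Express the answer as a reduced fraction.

22/3

The southbound driver mixes with probability q on Left, chosen so the northbound driver is indifferent: 7q + 8(1−q) = 6q + 10(1−q) gives q = 2/3.
The northbound driver's expected payoff (from either row, since indifferent) is 7·2/3 + 8·1/3 = 22/3.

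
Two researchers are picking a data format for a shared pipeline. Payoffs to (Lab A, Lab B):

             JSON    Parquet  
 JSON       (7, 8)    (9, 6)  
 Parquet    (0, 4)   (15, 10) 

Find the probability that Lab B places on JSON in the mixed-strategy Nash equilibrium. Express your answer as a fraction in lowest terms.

Lab B's mix q on JSON must make Lab A indifferent between JSON and Parquet.
Lab A's payoff from JSON: 7q + 9(1−q). From Parquet: 0q + 15(1−q).
Set equal: 7q = 6(1−q) → q = 6/13.

6/13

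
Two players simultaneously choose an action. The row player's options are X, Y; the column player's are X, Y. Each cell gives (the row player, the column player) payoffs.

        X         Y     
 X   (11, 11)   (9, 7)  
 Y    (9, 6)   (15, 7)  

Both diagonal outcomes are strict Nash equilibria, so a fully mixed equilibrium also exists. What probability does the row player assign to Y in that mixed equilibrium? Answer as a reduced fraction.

4/5

The row player's mix p on X must make the column player indifferent between X and Y.
The column player's payoff from X: 11p + 6(1−p). From Y: 7p + 7(1−p).
Set equal: 4p = 1(1−p) → p = 1/5.
Probability on Y is 1 − 1/5 = 4/5.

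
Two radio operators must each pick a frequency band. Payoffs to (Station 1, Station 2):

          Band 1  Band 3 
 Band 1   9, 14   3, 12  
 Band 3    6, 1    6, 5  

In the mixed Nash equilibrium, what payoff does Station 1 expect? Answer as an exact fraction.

Station 2 mixes with probability q on Band 1, chosen so Station 1 is indifferent: 9q + 3(1−q) = 6q + 6(1−q) gives q = 1/2.
Station 1's expected payoff (from either row, since indifferent) is 9·1/2 + 3·1/2 = 6.

6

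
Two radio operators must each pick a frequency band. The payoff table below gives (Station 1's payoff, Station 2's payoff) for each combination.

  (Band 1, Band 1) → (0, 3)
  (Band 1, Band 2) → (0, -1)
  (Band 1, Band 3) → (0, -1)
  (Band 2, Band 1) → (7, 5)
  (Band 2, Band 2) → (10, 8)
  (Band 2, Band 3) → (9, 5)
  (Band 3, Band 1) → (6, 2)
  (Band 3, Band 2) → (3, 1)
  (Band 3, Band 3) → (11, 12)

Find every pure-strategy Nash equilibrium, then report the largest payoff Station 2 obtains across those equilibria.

12

Both Band 2 is a pure NE (Station 1: 10 ≥ 3; Station 2: 8 ≥ 5). Station 2 gets 8.
Both Band 3 is a pure NE (Station 1: 11 ≥ 9; Station 2: 12 ≥ 2). Station 2 gets 12.
Every other cell has a profitable deviation for at least one player. Highest of {8, 12} is 12.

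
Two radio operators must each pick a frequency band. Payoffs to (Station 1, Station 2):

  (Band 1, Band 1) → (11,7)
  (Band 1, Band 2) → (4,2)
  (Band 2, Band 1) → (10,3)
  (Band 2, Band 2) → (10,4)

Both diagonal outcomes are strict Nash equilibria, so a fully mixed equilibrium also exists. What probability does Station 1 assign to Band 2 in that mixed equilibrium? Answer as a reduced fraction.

Station 1's mix p on Band 1 must make Station 2 indifferent between Band 1 and Band 2.
Station 2's payoff from Band 1: 7p + 3(1−p). From Band 2: 2p + 4(1−p).
Set equal: 5p = 1(1−p) → p = 1/6.
Probability on Band 2 is 1 − 1/6 = 5/6.

5/6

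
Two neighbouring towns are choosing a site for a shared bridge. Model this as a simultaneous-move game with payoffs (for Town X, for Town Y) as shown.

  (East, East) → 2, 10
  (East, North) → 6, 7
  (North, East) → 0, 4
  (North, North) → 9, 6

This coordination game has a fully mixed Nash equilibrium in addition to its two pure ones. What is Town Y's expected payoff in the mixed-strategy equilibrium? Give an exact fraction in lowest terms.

32/5

Town X mixes with probability p on East, chosen so Town Y is indifferent: 10p + 4(1−p) = 7p + 6(1−p) gives p = 2/5.
Town Y's expected payoff is 10·2/5 + 4·3/5 = 32/5.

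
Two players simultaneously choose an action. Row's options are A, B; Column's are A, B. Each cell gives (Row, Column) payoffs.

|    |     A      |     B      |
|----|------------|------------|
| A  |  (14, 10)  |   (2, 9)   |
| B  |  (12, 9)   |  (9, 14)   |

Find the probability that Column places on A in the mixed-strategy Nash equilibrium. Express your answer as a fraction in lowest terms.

7/9

Column's mix q on A must make Row indifferent between A and B.
Row's payoff from A: 14q + 2(1−q). From B: 12q + 9(1−q).
Set equal: 2q = 7(1−q) → q = 7/9.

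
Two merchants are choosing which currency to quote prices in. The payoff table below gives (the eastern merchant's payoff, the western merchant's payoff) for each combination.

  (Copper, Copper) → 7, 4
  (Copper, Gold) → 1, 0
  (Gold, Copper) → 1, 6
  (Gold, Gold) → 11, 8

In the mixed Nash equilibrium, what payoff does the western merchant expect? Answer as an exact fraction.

The eastern merchant mixes with probability p on Copper, chosen so the western merchant is indifferent: 4p + 6(1−p) = 0p + 8(1−p) gives p = 1/3.
The western merchant's expected payoff is 4·1/3 + 6·2/3 = 16/3.

16/3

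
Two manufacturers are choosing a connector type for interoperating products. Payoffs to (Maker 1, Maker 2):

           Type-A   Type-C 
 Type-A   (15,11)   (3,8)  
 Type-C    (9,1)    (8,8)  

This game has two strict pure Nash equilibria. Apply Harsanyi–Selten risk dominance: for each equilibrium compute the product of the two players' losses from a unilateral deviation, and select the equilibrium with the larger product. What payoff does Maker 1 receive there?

At both Type-A: Maker 1 loses 15 − 9 = 6 by deviating; Maker 2 loses 11 − 8 = 3. Product = 6·3 = 18.
At both Type-C: Maker 1 loses 8 − 3 = 5 by deviating; Maker 2 loses 8 − 1 = 7. Product = 5·7 = 35.
35 > 18, so both Type-C is risk-dominant. Maker 1's payoff there is 8.

8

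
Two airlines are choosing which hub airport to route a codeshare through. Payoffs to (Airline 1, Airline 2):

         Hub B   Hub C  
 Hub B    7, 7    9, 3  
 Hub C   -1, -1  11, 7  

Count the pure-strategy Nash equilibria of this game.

Both Hub B: Airline 1 gets 7 (best alternative -1); Airline 2 gets 7 (best alternative 3). Neither deviates — NE.
Both Hub C: Airline 1 gets 11 (best alternative 9); Airline 2 gets 7 (best alternative -1). Neither deviates — NE.
(Hub B, Hub C) is not a NE: Airline 1 would switch to Hub C (11 > 9).
No other cell survives both best-response checks, so there are 2 pure NE.

2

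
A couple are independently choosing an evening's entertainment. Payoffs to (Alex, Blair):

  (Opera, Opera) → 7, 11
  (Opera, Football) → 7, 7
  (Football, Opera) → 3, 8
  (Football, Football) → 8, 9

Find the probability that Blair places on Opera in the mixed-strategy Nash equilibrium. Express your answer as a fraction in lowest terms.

1/5

Blair's mix q on Opera must make Alex indifferent between Opera and Football.
Alex's payoff from Opera: 7q + 7(1−q). From Football: 3q + 8(1−q).
Set equal: 4q = 1(1−q) → q = 1/5.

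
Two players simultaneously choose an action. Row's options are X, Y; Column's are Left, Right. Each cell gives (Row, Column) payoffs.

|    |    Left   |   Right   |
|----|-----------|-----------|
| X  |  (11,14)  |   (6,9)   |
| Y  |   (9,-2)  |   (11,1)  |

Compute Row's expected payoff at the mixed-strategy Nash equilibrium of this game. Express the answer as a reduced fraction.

67/7

Column mixes with probability q on Left, chosen so Row is indifferent: 11q + 6(1−q) = 9q + 11(1−q) gives q = 5/7.
Row's expected payoff (from either row, since indifferent) is 11·5/7 + 6·2/7 = 67/7.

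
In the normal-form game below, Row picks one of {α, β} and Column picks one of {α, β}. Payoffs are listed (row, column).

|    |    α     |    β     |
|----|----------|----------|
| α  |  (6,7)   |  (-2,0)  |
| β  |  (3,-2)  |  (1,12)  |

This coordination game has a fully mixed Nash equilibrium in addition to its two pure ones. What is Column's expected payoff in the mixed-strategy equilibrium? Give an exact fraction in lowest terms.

4

Row mixes with probability p on α, chosen so Column is indifferent: 7p + (-2)(1−p) = 0p + 12(1−p) gives p = 2/3.
Column's expected payoff is 7·2/3 + (-2)·1/3 = 4.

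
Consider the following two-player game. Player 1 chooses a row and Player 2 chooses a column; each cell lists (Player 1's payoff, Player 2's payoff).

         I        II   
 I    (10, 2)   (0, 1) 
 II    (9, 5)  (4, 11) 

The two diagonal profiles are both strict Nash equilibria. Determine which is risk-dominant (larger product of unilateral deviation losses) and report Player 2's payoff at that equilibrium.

At both I: Player 1 loses 10 − 9 = 1 by deviating; Player 2 loses 2 − 1 = 1. Product = 1·1 = 1.
At both II: Player 1 loses 4 − 0 = 4 by deviating; Player 2 loses 11 − 5 = 6. Product = 4·6 = 24.
24 > 1, so both II is risk-dominant. Player 2's payoff there is 11.

11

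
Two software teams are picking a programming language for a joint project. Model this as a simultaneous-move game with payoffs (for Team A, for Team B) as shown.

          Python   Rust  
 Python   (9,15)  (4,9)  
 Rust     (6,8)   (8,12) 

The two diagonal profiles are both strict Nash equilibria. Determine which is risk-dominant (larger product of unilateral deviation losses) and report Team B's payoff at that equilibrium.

At both Python: Team A loses 9 − 6 = 3 by deviating; Team B loses 15 − 9 = 6. Product = 3·6 = 18.
At both Rust: Team A loses 8 − 4 = 4 by deviating; Team B loses 12 − 8 = 4. Product = 4·4 = 16.
18 > 16, so both Python is risk-dominant. Team B's payoff there is 15.

15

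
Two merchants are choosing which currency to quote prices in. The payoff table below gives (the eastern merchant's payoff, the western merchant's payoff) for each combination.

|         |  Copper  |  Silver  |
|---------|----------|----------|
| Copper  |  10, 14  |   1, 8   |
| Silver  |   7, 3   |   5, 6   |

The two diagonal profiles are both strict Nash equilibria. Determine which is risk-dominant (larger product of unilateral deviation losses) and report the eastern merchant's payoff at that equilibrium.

At both Copper: the eastern merchant loses 10 − 7 = 3 by deviating; the western merchant loses 14 − 8 = 6. Product = 3·6 = 18.
At both Silver: the eastern merchant loses 5 − 1 = 4 by deviating; the western merchant loses 6 − 3 = 3. Product = 4·3 = 12.
18 > 12, so both Copper is risk-dominant. The eastern merchant's payoff there is 10.

10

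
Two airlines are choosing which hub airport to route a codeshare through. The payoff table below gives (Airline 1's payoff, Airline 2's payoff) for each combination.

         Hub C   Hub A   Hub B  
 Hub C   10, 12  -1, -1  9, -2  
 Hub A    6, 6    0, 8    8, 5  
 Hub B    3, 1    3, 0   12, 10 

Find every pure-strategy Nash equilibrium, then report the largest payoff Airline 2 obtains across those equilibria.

12

Both Hub C is a pure NE (Airline 1: 10 ≥ 6; Airline 2: 12 ≥ -1). Airline 2 gets 12.
Both Hub B is a pure NE (Airline 1: 12 ≥ 9; Airline 2: 10 ≥ 1). Airline 2 gets 10.
Every other cell has a profitable deviation for at least one player. Highest of {12, 10} is 12.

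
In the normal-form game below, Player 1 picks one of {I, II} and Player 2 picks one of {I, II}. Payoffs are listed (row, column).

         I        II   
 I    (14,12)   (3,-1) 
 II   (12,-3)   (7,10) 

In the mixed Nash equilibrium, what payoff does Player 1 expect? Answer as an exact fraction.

Player 2 mixes with probability q on I, chosen so Player 1 is indifferent: 14q + 3(1−q) = 12q + 7(1−q) gives q = 2/3.
Player 1's expected payoff (from either row, since indifferent) is 14·2/3 + 3·1/3 = 31/3.

31/3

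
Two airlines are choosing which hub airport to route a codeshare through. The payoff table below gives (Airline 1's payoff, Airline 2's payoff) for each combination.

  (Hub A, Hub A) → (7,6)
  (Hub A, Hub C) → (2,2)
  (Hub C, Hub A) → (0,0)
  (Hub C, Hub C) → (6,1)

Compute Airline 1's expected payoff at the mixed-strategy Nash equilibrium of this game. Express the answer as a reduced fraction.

Airline 2 mixes with probability q on Hub A, chosen so Airline 1 is indifferent: 7q + 2(1−q) = 0q + 6(1−q) gives q = 4/11.
Airline 1's expected payoff (from either row, since indifferent) is 7·4/11 + 2·7/11 = 42/11.

42/11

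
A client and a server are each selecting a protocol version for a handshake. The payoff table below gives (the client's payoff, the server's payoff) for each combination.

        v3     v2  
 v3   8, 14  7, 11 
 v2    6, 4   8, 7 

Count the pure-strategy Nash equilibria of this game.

2

Both v3: the client gets 8 (best alternative 6); the server gets 14 (best alternative 11). Neither deviates — NE.
Both v2: the client gets 8 (best alternative 7); the server gets 7 (best alternative 4). Neither deviates — NE.
(v2, v3) is not a NE: the client would switch to v3 (8 > 6).
No other cell survives both best-response checks, so there are 2 pure NE.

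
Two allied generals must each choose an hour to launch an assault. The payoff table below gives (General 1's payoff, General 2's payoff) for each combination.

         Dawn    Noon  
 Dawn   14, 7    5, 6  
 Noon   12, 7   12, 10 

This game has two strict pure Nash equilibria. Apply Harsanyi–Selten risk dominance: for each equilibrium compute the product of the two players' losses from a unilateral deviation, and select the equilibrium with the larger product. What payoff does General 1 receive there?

12

At both Dawn: General 1 loses 14 − 12 = 2 by deviating; General 2 loses 7 − 6 = 1. Product = 2·1 = 2.
At both Noon: General 1 loses 12 − 5 = 7 by deviating; General 2 loses 10 − 7 = 3. Product = 7·3 = 21.
21 > 2, so both Noon is risk-dominant. General 1's payoff there is 12.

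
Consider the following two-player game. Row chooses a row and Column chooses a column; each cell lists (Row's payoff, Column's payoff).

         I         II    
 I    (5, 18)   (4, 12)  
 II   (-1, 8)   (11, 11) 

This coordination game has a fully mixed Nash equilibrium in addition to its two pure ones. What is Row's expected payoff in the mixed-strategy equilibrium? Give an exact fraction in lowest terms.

Column mixes with probability q on I, chosen so Row is indifferent: 5q + 4(1−q) = (-1)q + 11(1−q) gives q = 7/13.
Row's expected payoff (from either row, since indifferent) is 5·7/13 + 4·6/13 = 59/13.

59/13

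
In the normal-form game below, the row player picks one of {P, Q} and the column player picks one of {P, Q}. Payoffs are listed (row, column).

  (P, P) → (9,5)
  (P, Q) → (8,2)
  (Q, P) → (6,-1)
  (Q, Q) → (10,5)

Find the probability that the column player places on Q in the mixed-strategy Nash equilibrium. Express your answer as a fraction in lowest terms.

3/5

The column player's mix q on P must make the row player indifferent between P and Q.
The row player's payoff from P: 9q + 8(1−q). From Q: 6q + 10(1−q).
Set equal: 3q = 2(1−q) → q = 2/5.
Probability on Q is 1 − 2/5 = 3/5.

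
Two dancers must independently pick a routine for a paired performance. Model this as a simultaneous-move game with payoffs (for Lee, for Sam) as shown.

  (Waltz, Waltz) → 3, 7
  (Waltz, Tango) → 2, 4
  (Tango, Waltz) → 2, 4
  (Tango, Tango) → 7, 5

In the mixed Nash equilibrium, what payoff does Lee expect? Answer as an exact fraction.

17/6

Sam mixes with probability q on Waltz, chosen so Lee is indifferent: 3q + 2(1−q) = 2q + 7(1−q) gives q = 5/6.
Lee's expected payoff (from either row, since indifferent) is 3·5/6 + 2·1/6 = 17/6.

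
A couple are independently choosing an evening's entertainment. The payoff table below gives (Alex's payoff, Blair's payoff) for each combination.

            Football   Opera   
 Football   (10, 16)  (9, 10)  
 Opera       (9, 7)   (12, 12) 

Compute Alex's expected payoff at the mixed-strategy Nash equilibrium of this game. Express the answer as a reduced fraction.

Blair mixes with probability q on Football, chosen so Alex is indifferent: 10q + 9(1−q) = 9q + 12(1−q) gives q = 3/4.
Alex's expected payoff (from either row, since indifferent) is 10·3/4 + 9·1/4 = 39/4.

39/4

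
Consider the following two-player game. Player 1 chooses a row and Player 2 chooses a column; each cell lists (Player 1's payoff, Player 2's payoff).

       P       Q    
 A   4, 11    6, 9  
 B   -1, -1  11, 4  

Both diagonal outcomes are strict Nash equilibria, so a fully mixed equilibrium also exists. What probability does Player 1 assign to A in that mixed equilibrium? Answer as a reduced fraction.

5/7

Player 1's mix p on A must make Player 2 indifferent between P and Q.
Player 2's payoff from P: 11p + (-1)(1−p). From Q: 9p + 4(1−p).
Set equal: 2p = 5(1−p) → p = 5/7.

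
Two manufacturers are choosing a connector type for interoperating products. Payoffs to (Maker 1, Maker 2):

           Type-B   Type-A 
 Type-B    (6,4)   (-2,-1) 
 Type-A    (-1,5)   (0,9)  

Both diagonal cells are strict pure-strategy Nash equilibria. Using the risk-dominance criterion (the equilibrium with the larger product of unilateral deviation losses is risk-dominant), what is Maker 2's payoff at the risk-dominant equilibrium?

At both Type-B: Maker 1 loses 6 − (-1) = 7 by deviating; Maker 2 loses 4 − (-1) = 5. Product = 7·5 = 35.
At both Type-A: Maker 1 loses 0 − (-2) = 2 by deviating; Maker 2 loses 9 − 5 = 4. Product = 2·4 = 8.
35 > 8, so both Type-B is risk-dominant. Maker 2's payoff there is 4.

4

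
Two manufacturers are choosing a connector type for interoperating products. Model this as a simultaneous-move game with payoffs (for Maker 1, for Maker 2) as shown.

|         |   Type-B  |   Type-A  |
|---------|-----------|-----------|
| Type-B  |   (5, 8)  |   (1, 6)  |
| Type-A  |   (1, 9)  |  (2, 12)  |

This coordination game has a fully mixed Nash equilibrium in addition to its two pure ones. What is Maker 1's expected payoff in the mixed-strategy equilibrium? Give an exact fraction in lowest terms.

9/5

Maker 2 mixes with probability q on Type-B, chosen so Maker 1 is indifferent: 5q + 1(1−q) = 1q + 2(1−q) gives q = 1/5.
Maker 1's expected payoff (from either row, since indifferent) is 5·1/5 + 1·4/5 = 9/5.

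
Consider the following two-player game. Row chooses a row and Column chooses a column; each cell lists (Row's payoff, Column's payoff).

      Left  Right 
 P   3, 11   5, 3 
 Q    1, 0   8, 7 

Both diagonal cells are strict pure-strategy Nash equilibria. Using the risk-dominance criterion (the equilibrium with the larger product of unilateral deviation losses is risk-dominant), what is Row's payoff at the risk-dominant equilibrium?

8

At (P, Left): Row loses 3 − 1 = 2 by deviating; Column loses 11 − 3 = 8. Product = 2·8 = 16.
At (Q, Right): Row loses 8 − 5 = 3 by deviating; Column loses 7 − 0 = 7. Product = 3·7 = 21.
21 > 16, so (Q, Right) is risk-dominant. Row's payoff there is 8.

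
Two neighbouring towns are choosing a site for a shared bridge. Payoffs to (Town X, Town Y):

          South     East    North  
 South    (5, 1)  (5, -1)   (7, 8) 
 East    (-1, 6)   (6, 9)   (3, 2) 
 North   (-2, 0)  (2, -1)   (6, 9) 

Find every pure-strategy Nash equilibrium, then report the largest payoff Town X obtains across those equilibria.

(South, North) is a pure NE (Town X: 7 ≥ 6; Town Y: 8 ≥ 1). Town X gets 7.
Both East is a pure NE (Town X: 6 ≥ 5; Town Y: 9 ≥ 6). Town X gets 6.
Every other cell has a profitable deviation for at least one player. Highest of {7, 6} is 7.

7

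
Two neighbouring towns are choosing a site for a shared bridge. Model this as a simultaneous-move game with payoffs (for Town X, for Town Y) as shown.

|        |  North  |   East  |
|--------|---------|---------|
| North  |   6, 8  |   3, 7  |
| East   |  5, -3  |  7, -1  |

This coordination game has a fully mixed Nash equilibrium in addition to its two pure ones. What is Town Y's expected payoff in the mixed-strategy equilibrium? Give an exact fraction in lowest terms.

Town X mixes with probability p on North, chosen so Town Y is indifferent: 8p + (-3)(1−p) = 7p + (-1)(1−p) gives p = 2/3.
Town Y's expected payoff is 8·2/3 + (-3)·1/3 = 13/3.

13/3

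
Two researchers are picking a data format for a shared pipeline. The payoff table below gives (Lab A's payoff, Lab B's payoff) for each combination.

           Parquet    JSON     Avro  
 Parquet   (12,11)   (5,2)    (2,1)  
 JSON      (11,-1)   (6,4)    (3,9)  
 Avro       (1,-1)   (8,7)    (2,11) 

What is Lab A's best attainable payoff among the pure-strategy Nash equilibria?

Both Parquet is a pure NE (Lab A: 12 ≥ 11; Lab B: 11 ≥ 2). Lab A gets 12.
(JSON, Avro) is a pure NE (Lab A: 3 ≥ 2; Lab B: 9 ≥ 4). Lab A gets 3.
Every other cell has a profitable deviation for at least one player. Highest of {12, 3} is 12.

12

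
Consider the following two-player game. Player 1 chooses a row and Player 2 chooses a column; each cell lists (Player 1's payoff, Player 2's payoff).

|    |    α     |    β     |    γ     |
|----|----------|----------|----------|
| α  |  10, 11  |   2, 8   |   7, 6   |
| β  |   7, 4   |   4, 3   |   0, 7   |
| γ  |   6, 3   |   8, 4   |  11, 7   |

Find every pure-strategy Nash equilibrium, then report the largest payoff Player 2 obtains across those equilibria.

11

Both α is a pure NE (Player 1: 10 ≥ 7; Player 2: 11 ≥ 8). Player 2 gets 11.
Both γ is a pure NE (Player 1: 11 ≥ 7; Player 2: 7 ≥ 4). Player 2 gets 7.
Every other cell has a profitable deviation for at least one player. Highest of {11, 7} is 11.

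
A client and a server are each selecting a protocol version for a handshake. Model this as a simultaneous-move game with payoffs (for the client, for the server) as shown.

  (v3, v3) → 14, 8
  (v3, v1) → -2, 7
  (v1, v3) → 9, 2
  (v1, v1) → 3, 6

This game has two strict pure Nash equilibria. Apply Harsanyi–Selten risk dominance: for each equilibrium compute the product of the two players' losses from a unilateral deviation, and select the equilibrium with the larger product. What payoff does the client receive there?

At both v3: the client loses 14 − 9 = 5 by deviating; the server loses 8 − 7 = 1. Product = 5·1 = 5.
At both v1: the client loses 3 − (-2) = 5 by deviating; the server loses 6 − 2 = 4. Product = 5·4 = 20.
20 > 5, so both v1 is risk-dominant. The client's payoff there is 3.

3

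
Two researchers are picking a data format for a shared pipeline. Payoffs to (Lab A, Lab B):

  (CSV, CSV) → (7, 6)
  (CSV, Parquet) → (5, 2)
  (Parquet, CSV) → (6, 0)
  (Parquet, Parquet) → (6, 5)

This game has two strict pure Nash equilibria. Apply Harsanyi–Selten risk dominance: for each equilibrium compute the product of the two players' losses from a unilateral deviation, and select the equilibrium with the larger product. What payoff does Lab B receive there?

At both CSV: Lab A loses 7 − 6 = 1 by deviating; Lab B loses 6 − 2 = 4. Product = 1·4 = 4.
At both Parquet: Lab A loses 6 − 5 = 1 by deviating; Lab B loses 5 − 0 = 5. Product = 1·5 = 5.
5 > 4, so both Parquet is risk-dominant. Lab B's payoff there is 5.

5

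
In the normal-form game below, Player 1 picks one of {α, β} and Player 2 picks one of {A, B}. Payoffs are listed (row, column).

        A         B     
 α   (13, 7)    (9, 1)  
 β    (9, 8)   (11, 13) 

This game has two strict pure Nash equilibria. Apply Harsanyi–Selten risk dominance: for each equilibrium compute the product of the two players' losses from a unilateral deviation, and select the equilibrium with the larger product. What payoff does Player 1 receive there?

At (α, A): Player 1 loses 13 − 9 = 4 by deviating; Player 2 loses 7 − 1 = 6. Product = 4·6 = 24.
At (β, B): Player 1 loses 11 − 9 = 2 by deviating; Player 2 loses 13 − 8 = 5. Product = 2·5 = 10.
24 > 10, so (α, A) is risk-dominant. Player 1's payoff there is 13.

13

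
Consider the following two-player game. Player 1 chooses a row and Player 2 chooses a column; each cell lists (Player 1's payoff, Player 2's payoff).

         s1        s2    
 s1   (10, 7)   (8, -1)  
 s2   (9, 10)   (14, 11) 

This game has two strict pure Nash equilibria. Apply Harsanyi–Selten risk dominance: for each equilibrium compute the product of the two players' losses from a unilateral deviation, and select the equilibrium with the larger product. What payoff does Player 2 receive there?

7

At both s1: Player 1 loses 10 − 9 = 1 by deviating; Player 2 loses 7 − (-1) = 8. Product = 1·8 = 8.
At both s2: Player 1 loses 14 − 8 = 6 by deviating; Player 2 loses 11 − 10 = 1. Product = 6·1 = 6.
8 > 6, so both s1 is risk-dominant. Player 2's payoff there is 7.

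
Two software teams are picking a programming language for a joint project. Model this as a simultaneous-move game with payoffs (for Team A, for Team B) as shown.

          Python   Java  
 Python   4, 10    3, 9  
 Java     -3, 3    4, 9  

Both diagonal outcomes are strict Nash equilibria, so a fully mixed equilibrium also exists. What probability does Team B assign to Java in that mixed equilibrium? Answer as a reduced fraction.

Team B's mix q on Python must make Team A indifferent between Python and Java.
Team A's payoff from Python: 4q + 3(1−q). From Java: (-3)q + 4(1−q).
Set equal: 7q = 1(1−q) → q = 1/8.
Probability on Java is 1 − 1/8 = 7/8.

7/8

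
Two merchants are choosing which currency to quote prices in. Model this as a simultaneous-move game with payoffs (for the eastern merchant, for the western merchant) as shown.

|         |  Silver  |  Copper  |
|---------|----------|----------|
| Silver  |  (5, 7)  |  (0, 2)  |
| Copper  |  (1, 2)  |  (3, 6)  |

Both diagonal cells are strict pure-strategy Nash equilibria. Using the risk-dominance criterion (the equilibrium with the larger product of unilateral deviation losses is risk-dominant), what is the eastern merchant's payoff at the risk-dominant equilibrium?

5

At both Silver: the eastern merchant loses 5 − 1 = 4 by deviating; the western merchant loses 7 − 2 = 5. Product = 4·5 = 20.
At both Copper: the eastern merchant loses 3 − 0 = 3 by deviating; the western merchant loses 6 − 2 = 4. Product = 3·4 = 12.
20 > 12, so both Silver is risk-dominant. The eastern merchant's payoff there is 5.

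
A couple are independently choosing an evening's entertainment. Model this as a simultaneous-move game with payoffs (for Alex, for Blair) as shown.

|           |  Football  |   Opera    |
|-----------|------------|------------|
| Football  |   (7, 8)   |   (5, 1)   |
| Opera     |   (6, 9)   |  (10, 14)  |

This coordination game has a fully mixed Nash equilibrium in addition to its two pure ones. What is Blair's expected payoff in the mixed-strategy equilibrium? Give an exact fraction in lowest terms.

103/12

Alex mixes with probability p on Football, chosen so Blair is indifferent: 8p + 9(1−p) = 1p + 14(1−p) gives p = 5/12.
Blair's expected payoff is 8·5/12 + 9·7/12 = 103/12.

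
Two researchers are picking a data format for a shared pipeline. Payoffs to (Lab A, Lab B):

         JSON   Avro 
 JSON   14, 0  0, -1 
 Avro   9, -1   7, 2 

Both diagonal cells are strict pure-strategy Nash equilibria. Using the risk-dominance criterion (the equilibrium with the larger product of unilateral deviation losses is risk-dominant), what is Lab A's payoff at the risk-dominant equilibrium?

7

At both JSON: Lab A loses 14 − 9 = 5 by deviating; Lab B loses 0 − (-1) = 1. Product = 5·1 = 5.
At both Avro: Lab A loses 7 − 0 = 7 by deviating; Lab B loses 2 − (-1) = 3. Product = 7·3 = 21.
21 > 5, so both Avro is risk-dominant. Lab A's payoff there is 7.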